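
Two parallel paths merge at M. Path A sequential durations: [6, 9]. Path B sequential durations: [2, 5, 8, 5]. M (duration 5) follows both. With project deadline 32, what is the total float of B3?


Forward pass: ES(B3) = sum of predecessors on chain B = 7
EF = ES + duration = 7 + 8 = 15
Backward pass: LF(M) = deadline = 32; LS(M) = 32 - 5 = 27
LF(B3) = LS(M) - sum(successors on chain B) = 27 - 5 = 22
LS = LF - duration = 22 - 8 = 14
Total float = LS - ES = 14 - 7 = 7

7


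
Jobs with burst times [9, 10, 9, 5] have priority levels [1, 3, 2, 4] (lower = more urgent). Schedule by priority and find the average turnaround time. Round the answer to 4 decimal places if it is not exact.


Sort by priority (ascending = highest first):
Order: [(1, 9), (2, 9), (3, 10), (4, 5)]
Completion times:
  Priority 1, burst=9, C=9
  Priority 2, burst=9, C=18
  Priority 3, burst=10, C=28
  Priority 4, burst=5, C=33
Average turnaround = 88/4 = 22.0

22.0


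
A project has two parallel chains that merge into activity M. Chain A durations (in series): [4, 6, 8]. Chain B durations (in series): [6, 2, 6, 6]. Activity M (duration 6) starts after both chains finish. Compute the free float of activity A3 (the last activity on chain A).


ES(A3) = sum of predecessors on chain A = 10
EF(A3) = ES + duration = 10 + 8 = 18
Successor of A3 is M. ES(M) = max(sum(A), sum(B)) = max(18, 20) = 20
Free float = ES(successor) - EF(current) = 20 - 18 = 2

2


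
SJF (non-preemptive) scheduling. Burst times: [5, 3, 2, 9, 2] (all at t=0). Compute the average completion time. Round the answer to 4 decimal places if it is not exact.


SJF order (ascending): [2, 2, 3, 5, 9]
Completion times:
  Job 1: burst=2, C=2
  Job 2: burst=2, C=4
  Job 3: burst=3, C=7
  Job 4: burst=5, C=12
  Job 5: burst=9, C=21
Average completion = 46/5 = 9.2

9.2


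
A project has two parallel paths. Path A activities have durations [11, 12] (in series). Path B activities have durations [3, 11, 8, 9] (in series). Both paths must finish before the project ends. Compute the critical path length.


Path A total = 11 + 12 = 23
Path B total = 3 + 11 + 8 + 9 = 31
Critical path = longest path = max(23, 31) = 31

31


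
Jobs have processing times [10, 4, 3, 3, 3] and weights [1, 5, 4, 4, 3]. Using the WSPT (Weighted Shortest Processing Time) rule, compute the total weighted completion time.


Compute p/w ratios and sort ascending (WSPT): [(3, 4), (3, 4), (4, 5), (3, 3), (10, 1)]
Compute weighted completion times:
  Job (p=3,w=4): C=3, w*C=4*3=12
  Job (p=3,w=4): C=6, w*C=4*6=24
  Job (p=4,w=5): C=10, w*C=5*10=50
  Job (p=3,w=3): C=13, w*C=3*13=39
  Job (p=10,w=1): C=23, w*C=1*23=23
Total weighted completion time = 148

148


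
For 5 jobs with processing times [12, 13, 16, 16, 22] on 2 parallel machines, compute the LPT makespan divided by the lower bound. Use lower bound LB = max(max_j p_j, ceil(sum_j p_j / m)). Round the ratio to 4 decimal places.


LPT order: [22, 16, 16, 13, 12]
Machine loads after assignment: [35, 44]
LPT makespan = 44
Lower bound = max(max_job, ceil(total/2)) = max(22, 40) = 40
Ratio = 44 / 40 = 1.1

1.1


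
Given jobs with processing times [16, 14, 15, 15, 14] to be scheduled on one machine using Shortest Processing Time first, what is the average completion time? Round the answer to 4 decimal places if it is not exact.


Sort jobs by processing time (SPT order): [14, 14, 15, 15, 16]
Compute completion times sequentially:
  Job 1: processing = 14, completes at 14
  Job 2: processing = 14, completes at 28
  Job 3: processing = 15, completes at 43
  Job 4: processing = 15, completes at 58
  Job 5: processing = 16, completes at 74
Sum of completion times = 217
Average completion time = 217/5 = 43.4

43.4


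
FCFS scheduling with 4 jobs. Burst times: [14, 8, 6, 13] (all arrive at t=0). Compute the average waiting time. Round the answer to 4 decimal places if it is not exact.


FCFS order (as given): [14, 8, 6, 13]
Waiting times:
  Job 1: wait = 0
  Job 2: wait = 14
  Job 3: wait = 22
  Job 4: wait = 28
Sum of waiting times = 64
Average waiting time = 64/4 = 16.0

16.0


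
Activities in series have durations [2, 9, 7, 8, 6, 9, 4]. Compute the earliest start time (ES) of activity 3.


Activity 3 starts after activities 1 through 2 complete.
Predecessor durations: [2, 9]
ES = 2 + 9 = 11

11


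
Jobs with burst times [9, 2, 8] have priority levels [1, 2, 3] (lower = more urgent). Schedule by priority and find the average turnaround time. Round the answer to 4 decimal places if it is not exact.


Sort by priority (ascending = highest first):
Order: [(1, 9), (2, 2), (3, 8)]
Completion times:
  Priority 1, burst=9, C=9
  Priority 2, burst=2, C=11
  Priority 3, burst=8, C=19
Average turnaround = 39/3 = 13.0

13.0


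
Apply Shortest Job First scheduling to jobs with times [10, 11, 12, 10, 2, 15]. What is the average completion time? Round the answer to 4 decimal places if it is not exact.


SJF order (ascending): [2, 10, 10, 11, 12, 15]
Completion times:
  Job 1: burst=2, C=2
  Job 2: burst=10, C=12
  Job 3: burst=10, C=22
  Job 4: burst=11, C=33
  Job 5: burst=12, C=45
  Job 6: burst=15, C=60
Average completion = 174/6 = 29.0

29.0


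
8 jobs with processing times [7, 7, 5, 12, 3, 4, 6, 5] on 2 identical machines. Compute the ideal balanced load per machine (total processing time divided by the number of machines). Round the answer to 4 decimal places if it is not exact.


Total processing time = 7 + 7 + 5 + 12 + 3 + 4 + 6 + 5 = 49
Number of machines = 2
Ideal balanced load = 49 / 2 = 24.5

24.5


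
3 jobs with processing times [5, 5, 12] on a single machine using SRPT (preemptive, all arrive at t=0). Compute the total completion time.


Since all jobs arrive at t=0, SRPT equals SPT ordering.
SPT order: [5, 5, 12]
Completion times:
  Job 1: p=5, C=5
  Job 2: p=5, C=10
  Job 3: p=12, C=22
Total completion time = 5 + 10 + 22 = 37

37


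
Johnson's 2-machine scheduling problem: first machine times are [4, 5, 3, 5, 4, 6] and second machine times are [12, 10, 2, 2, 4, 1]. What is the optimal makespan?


Apply Johnson's rule:
  Group 1 (a <= b): [(1, 4, 12), (5, 4, 4), (2, 5, 10)]
  Group 2 (a > b): [(3, 3, 2), (4, 5, 2), (6, 6, 1)]
Optimal job order: [1, 5, 2, 3, 4, 6]
Schedule:
  Job 1: M1 done at 4, M2 done at 16
  Job 5: M1 done at 8, M2 done at 20
  Job 2: M1 done at 13, M2 done at 30
  Job 3: M1 done at 16, M2 done at 32
  Job 4: M1 done at 21, M2 done at 34
  Job 6: M1 done at 27, M2 done at 35
Makespan = 35

35


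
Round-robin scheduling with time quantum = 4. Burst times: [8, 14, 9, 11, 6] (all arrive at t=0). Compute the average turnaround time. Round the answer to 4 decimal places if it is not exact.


Time quantum = 4
Execution trace:
  J1 runs 4 units, time = 4
  J2 runs 4 units, time = 8
  J3 runs 4 units, time = 12
  J4 runs 4 units, time = 16
  J5 runs 4 units, time = 20
  J1 runs 4 units, time = 24
  J2 runs 4 units, time = 28
  J3 runs 4 units, time = 32
  J4 runs 4 units, time = 36
  J5 runs 2 units, time = 38
  J2 runs 4 units, time = 42
  J3 runs 1 units, time = 43
  J4 runs 3 units, time = 46
  J2 runs 2 units, time = 48
Finish times: [24, 48, 43, 46, 38]
Average turnaround = 199/5 = 39.8

39.8


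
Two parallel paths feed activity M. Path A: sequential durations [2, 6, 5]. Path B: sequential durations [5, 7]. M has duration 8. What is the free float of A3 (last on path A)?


ES(A3) = sum of predecessors on chain A = 8
EF(A3) = ES + duration = 8 + 5 = 13
Successor of A3 is M. ES(M) = max(sum(A), sum(B)) = max(13, 12) = 13
Free float = ES(successor) - EF(current) = 13 - 13 = 0

0


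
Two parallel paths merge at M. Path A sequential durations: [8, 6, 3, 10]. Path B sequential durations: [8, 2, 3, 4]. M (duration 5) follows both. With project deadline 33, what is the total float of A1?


Forward pass: ES(A1) = sum of predecessors on chain A = 0
EF = ES + duration = 0 + 8 = 8
Backward pass: LF(M) = deadline = 33; LS(M) = 33 - 5 = 28
LF(A1) = LS(M) - sum(successors on chain A) = 28 - 19 = 9
LS = LF - duration = 9 - 8 = 1
Total float = LS - ES = 1 - 0 = 1

1


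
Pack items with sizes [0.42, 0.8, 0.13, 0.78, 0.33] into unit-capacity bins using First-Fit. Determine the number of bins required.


Place items sequentially using First-Fit:
  Item 0.42 -> new Bin 1
  Item 0.8 -> new Bin 2
  Item 0.13 -> Bin 1 (now 0.55)
  Item 0.78 -> new Bin 3
  Item 0.33 -> Bin 1 (now 0.88)
Total bins used = 3

3


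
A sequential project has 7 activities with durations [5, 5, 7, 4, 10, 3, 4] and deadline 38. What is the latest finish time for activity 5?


LF(activity 5) = deadline - sum of successor durations
Successors: activities 6 through 7 with durations [3, 4]
Sum of successor durations = 7
LF = 38 - 7 = 31

31


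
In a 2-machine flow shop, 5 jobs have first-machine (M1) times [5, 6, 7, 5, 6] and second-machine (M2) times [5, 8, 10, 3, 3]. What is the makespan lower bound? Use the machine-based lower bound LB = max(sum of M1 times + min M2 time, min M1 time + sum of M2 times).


LB1 = sum(M1 times) + min(M2 times) = 29 + 3 = 32
LB2 = min(M1 times) + sum(M2 times) = 5 + 29 = 34
Lower bound = max(LB1, LB2) = max(32, 34) = 34

34


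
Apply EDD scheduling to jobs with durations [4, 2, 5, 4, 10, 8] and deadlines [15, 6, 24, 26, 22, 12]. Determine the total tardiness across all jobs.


Sort by due date (EDD order): [(2, 6), (8, 12), (4, 15), (10, 22), (5, 24), (4, 26)]
Compute completion times and tardiness:
  Job 1: p=2, d=6, C=2, tardiness=max(0,2-6)=0
  Job 2: p=8, d=12, C=10, tardiness=max(0,10-12)=0
  Job 3: p=4, d=15, C=14, tardiness=max(0,14-15)=0
  Job 4: p=10, d=22, C=24, tardiness=max(0,24-22)=2
  Job 5: p=5, d=24, C=29, tardiness=max(0,29-24)=5
  Job 6: p=4, d=26, C=33, tardiness=max(0,33-26)=7
Total tardiness = 14

14


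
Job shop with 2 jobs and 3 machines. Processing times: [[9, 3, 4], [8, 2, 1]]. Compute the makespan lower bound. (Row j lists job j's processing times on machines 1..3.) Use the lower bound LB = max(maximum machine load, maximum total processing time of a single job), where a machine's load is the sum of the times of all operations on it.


Machine loads:
  Machine 1: 9 + 8 = 17
  Machine 2: 3 + 2 = 5
  Machine 3: 4 + 1 = 5
Max machine load = 17
Job totals:
  Job 1: 16
  Job 2: 11
Max job total = 16
Lower bound = max(17, 16) = 17

17


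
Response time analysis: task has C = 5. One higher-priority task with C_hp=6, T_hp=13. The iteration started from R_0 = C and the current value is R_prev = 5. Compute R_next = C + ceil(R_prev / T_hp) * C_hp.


R_next = C + ceil(R_prev / T_hp) * C_hp
ceil(5 / 13) = ceil(0.3846) = 1
Interference = 1 * 6 = 6
R_next = 5 + 6 = 11

11


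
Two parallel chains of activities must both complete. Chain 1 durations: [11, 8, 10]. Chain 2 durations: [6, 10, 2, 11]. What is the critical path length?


Path A total = 11 + 8 + 10 = 29
Path B total = 6 + 10 + 2 + 11 = 29
Critical path = longest path = max(29, 29) = 29

29


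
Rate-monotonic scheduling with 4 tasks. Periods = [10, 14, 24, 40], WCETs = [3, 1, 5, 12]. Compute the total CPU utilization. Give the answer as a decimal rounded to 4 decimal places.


Compute individual utilizations (exact fractions):
  Task 1: C/T = 3/10 (approx. 0.3)
  Task 2: C/T = 1/14 (approx. 0.0714)
  Task 3: C/T = 5/24 (approx. 0.2083)
  Task 4: C/T = 12/40 = 3/10 (approx. 0.3)
Total utilization U = 3/10 + 1/14 + 5/24 + 3/10 = 739/840
Rounded to 4 decimal places: U = 0.8798
RM (Liu & Layland) bound for 4 tasks = 0.756828; compare with U = 739/840 (approx. 0.879762)
bound < U <= 1, so the RM sufficient condition is not met (inconclusive; an exact test such as response-time analysis is needed).

0.8798


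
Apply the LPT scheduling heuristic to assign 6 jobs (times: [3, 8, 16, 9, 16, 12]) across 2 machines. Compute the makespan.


Sort jobs in decreasing order (LPT): [16, 16, 12, 9, 8, 3]
Assign each job to the least loaded machine:
  Machine 1: jobs [16, 12, 3], load = 31
  Machine 2: jobs [16, 9, 8], load = 33
Makespan = max load = 33

33


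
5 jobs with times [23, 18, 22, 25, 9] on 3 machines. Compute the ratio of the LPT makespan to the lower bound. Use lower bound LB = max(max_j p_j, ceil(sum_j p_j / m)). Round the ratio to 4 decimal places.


LPT order: [25, 23, 22, 18, 9]
Machine loads after assignment: [25, 32, 40]
LPT makespan = 40
Lower bound = max(max_job, ceil(total/3)) = max(25, 33) = 33
Ratio = 40 / 33 = 1.2121

1.2121


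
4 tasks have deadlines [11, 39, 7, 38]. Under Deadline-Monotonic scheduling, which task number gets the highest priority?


Sort tasks by relative deadline (ascending):
  Task 3: deadline = 7
  Task 1: deadline = 11
  Task 4: deadline = 38
  Task 2: deadline = 39
Priority order (highest first): [3, 1, 4, 2]
Highest priority task = 3

3


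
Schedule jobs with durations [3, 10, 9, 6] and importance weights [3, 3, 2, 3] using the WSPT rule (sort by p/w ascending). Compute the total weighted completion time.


Compute p/w ratios and sort ascending (WSPT): [(3, 3), (6, 3), (10, 3), (9, 2)]
Compute weighted completion times:
  Job (p=3,w=3): C=3, w*C=3*3=9
  Job (p=6,w=3): C=9, w*C=3*9=27
  Job (p=10,w=3): C=19, w*C=3*19=57
  Job (p=9,w=2): C=28, w*C=2*28=56
Total weighted completion time = 149

149


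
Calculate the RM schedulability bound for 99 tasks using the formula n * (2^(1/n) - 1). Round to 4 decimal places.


Compute 2^(1/99) = 1.0070260544
Subtract 1: 1.0070260544 - 1 = 0.0070260544
Multiply by n: 99 * 0.0070260544 = 0.6955793856
Round to 4 dp: 0.6956

0.6956


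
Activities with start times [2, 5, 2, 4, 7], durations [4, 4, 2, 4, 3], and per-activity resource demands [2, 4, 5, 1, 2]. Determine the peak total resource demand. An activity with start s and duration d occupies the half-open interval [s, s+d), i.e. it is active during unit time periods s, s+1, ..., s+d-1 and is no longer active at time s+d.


Each activity i is active on [start_i, start_i + duration_i).
Compute total resource usage per time slot:
  t=0: active resources = [], total = 0
  t=1: active resources = [], total = 0
  t=2: active resources = [2, 5], total = 7
  t=3: active resources = [2, 5], total = 7
  t=4: active resources = [2, 1], total = 3
  t=5: active resources = [2, 4, 1], total = 7
  t=6: active resources = [4, 1], total = 5
  t=7: active resources = [4, 1, 2], total = 7
  t=8: active resources = [4, 2], total = 6
  t=9: active resources = [2], total = 2
Peak resource demand = 7

7


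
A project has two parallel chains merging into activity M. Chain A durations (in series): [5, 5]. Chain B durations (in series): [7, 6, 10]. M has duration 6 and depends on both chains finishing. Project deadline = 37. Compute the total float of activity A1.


Forward pass: ES(A1) = sum of predecessors on chain A = 0
EF = ES + duration = 0 + 5 = 5
Backward pass: LF(M) = deadline = 37; LS(M) = 37 - 6 = 31
LF(A1) = LS(M) - sum(successors on chain A) = 31 - 5 = 26
LS = LF - duration = 26 - 5 = 21
Total float = LS - ES = 21 - 0 = 21

21


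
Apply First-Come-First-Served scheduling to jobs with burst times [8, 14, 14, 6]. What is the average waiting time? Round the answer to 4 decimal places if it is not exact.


FCFS order (as given): [8, 14, 14, 6]
Waiting times:
  Job 1: wait = 0
  Job 2: wait = 8
  Job 3: wait = 22
  Job 4: wait = 36
Sum of waiting times = 66
Average waiting time = 66/4 = 16.5

16.5


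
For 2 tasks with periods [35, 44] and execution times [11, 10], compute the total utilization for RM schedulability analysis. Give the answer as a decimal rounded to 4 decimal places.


Compute individual utilizations (exact fractions):
  Task 1: C/T = 11/35 (approx. 0.3143)
  Task 2: C/T = 10/44 = 5/22 (approx. 0.2273)
Total utilization U = 11/35 + 5/22 = 417/770
Rounded to 4 decimal places: U = 0.5416
RM (Liu & Layland) bound for 2 tasks = 0.828427; compare with U = 417/770 (approx. 0.541558)
U <= bound, so schedulable by RM sufficient condition.

0.5416


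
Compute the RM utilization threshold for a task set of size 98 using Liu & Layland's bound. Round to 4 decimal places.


Compute 2^(1/98) = 1.0070980027
Subtract 1: 1.0070980027 - 1 = 0.0070980027
Multiply by n: 98 * 0.0070980027 = 0.6956042646
Round to 4 dp: 0.6956

0.6956


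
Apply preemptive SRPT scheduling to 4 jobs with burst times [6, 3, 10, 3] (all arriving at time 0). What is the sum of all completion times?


Since all jobs arrive at t=0, SRPT equals SPT ordering.
SPT order: [3, 3, 6, 10]
Completion times:
  Job 1: p=3, C=3
  Job 2: p=3, C=6
  Job 3: p=6, C=12
  Job 4: p=10, C=22
Total completion time = 3 + 6 + 12 + 22 = 43

43


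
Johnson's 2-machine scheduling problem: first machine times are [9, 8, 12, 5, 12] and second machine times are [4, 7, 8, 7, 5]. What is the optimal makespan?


Apply Johnson's rule:
  Group 1 (a <= b): [(4, 5, 7)]
  Group 2 (a > b): [(3, 12, 8), (2, 8, 7), (5, 12, 5), (1, 9, 4)]
Optimal job order: [4, 3, 2, 5, 1]
Schedule:
  Job 4: M1 done at 5, M2 done at 12
  Job 3: M1 done at 17, M2 done at 25
  Job 2: M1 done at 25, M2 done at 32
  Job 5: M1 done at 37, M2 done at 42
  Job 1: M1 done at 46, M2 done at 50
Makespan = 50

50


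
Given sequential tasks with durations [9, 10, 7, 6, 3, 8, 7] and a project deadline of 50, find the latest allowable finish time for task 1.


LF(activity 1) = deadline - sum of successor durations
Successors: activities 2 through 7 with durations [10, 7, 6, 3, 8, 7]
Sum of successor durations = 41
LF = 50 - 41 = 9

9


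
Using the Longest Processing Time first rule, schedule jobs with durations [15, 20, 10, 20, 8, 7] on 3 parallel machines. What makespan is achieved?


Sort jobs in decreasing order (LPT): [20, 20, 15, 10, 8, 7]
Assign each job to the least loaded machine:
  Machine 1: jobs [20, 8], load = 28
  Machine 2: jobs [20, 7], load = 27
  Machine 3: jobs [15, 10], load = 25
Makespan = max load = 28

28


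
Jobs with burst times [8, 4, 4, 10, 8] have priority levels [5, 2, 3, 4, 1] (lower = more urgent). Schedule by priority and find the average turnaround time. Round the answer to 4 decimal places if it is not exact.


Sort by priority (ascending = highest first):
Order: [(1, 8), (2, 4), (3, 4), (4, 10), (5, 8)]
Completion times:
  Priority 1, burst=8, C=8
  Priority 2, burst=4, C=12
  Priority 3, burst=4, C=16
  Priority 4, burst=10, C=26
  Priority 5, burst=8, C=34
Average turnaround = 96/5 = 19.2

19.2


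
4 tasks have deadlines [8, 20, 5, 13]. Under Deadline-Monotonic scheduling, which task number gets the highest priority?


Sort tasks by relative deadline (ascending):
  Task 3: deadline = 5
  Task 1: deadline = 8
  Task 4: deadline = 13
  Task 2: deadline = 20
Priority order (highest first): [3, 1, 4, 2]
Highest priority task = 3

3


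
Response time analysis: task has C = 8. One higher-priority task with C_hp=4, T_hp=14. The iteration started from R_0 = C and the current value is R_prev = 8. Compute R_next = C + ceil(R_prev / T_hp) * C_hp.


R_next = C + ceil(R_prev / T_hp) * C_hp
ceil(8 / 14) = ceil(0.5714) = 1
Interference = 1 * 4 = 4
R_next = 8 + 4 = 12

12


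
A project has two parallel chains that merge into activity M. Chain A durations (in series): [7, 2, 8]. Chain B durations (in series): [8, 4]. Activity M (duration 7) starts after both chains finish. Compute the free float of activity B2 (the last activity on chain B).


ES(B2) = sum of predecessors on chain B = 8
EF(B2) = ES + duration = 8 + 4 = 12
Successor of B2 is M. ES(M) = max(sum(A), sum(B)) = max(17, 12) = 17
Free float = ES(successor) - EF(current) = 17 - 12 = 5

5


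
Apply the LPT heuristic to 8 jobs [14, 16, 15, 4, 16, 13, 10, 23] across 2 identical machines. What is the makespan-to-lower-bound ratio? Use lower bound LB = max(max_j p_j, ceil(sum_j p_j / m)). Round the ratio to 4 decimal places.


LPT order: [23, 16, 16, 15, 14, 13, 10, 4]
Machine loads after assignment: [55, 56]
LPT makespan = 56
Lower bound = max(max_job, ceil(total/2)) = max(23, 56) = 56
Ratio = 56 / 56 = 1.0

1.0


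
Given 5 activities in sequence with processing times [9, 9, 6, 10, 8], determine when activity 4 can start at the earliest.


Activity 4 starts after activities 1 through 3 complete.
Predecessor durations: [9, 9, 6]
ES = 9 + 9 + 6 = 24

24


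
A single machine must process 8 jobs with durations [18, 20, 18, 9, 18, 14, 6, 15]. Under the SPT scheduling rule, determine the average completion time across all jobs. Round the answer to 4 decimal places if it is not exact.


Sort jobs by processing time (SPT order): [6, 9, 14, 15, 18, 18, 18, 20]
Compute completion times sequentially:
  Job 1: processing = 6, completes at 6
  Job 2: processing = 9, completes at 15
  Job 3: processing = 14, completes at 29
  Job 4: processing = 15, completes at 44
  Job 5: processing = 18, completes at 62
  Job 6: processing = 18, completes at 80
  Job 7: processing = 18, completes at 98
  Job 8: processing = 20, completes at 118
Sum of completion times = 452
Average completion time = 452/8 = 56.5

56.5


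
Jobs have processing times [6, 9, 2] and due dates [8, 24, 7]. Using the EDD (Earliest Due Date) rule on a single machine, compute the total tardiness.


Sort by due date (EDD order): [(2, 7), (6, 8), (9, 24)]
Compute completion times and tardiness:
  Job 1: p=2, d=7, C=2, tardiness=max(0,2-7)=0
  Job 2: p=6, d=8, C=8, tardiness=max(0,8-8)=0
  Job 3: p=9, d=24, C=17, tardiness=max(0,17-24)=0
Total tardiness = 0

0


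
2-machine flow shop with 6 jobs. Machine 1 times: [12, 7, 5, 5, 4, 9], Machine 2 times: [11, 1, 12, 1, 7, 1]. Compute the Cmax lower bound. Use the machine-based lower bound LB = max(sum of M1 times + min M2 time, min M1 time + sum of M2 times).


LB1 = sum(M1 times) + min(M2 times) = 42 + 1 = 43
LB2 = min(M1 times) + sum(M2 times) = 4 + 33 = 37
Lower bound = max(LB1, LB2) = max(43, 37) = 43

43


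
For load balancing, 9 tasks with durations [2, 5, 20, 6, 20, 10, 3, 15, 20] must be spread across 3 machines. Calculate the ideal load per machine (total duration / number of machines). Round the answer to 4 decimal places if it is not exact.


Total processing time = 2 + 5 + 20 + 6 + 20 + 10 + 3 + 15 + 20 = 101
Number of machines = 3
Ideal balanced load = 101 / 3 = 33.6667

33.6667


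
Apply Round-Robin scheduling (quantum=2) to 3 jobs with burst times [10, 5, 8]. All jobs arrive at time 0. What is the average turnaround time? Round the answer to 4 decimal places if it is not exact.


Time quantum = 2
Execution trace:
  J1 runs 2 units, time = 2
  J2 runs 2 units, time = 4
  J3 runs 2 units, time = 6
  J1 runs 2 units, time = 8
  J2 runs 2 units, time = 10
  J3 runs 2 units, time = 12
  J1 runs 2 units, time = 14
  J2 runs 1 units, time = 15
  J3 runs 2 units, time = 17
  J1 runs 2 units, time = 19
  J3 runs 2 units, time = 21
  J1 runs 2 units, time = 23
Finish times: [23, 15, 21]
Average turnaround = 59/3 = 19.6667

19.6667


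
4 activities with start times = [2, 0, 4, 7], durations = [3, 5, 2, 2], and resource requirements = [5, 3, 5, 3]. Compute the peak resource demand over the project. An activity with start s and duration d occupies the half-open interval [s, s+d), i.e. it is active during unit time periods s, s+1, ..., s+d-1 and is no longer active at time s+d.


Each activity i is active on [start_i, start_i + duration_i).
Compute total resource usage per time slot:
  t=0: active resources = [3], total = 3
  t=1: active resources = [3], total = 3
  t=2: active resources = [5, 3], total = 8
  t=3: active resources = [5, 3], total = 8
  t=4: active resources = [5, 3, 5], total = 13
  t=5: active resources = [5], total = 5
  t=6: active resources = [], total = 0
  t=7: active resources = [3], total = 3
  t=8: active resources = [3], total = 3
Peak resource demand = 13

13


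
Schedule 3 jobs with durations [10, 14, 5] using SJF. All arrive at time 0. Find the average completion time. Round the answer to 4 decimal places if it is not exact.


SJF order (ascending): [5, 10, 14]
Completion times:
  Job 1: burst=5, C=5
  Job 2: burst=10, C=15
  Job 3: burst=14, C=29
Average completion = 49/3 = 16.3333

16.3333


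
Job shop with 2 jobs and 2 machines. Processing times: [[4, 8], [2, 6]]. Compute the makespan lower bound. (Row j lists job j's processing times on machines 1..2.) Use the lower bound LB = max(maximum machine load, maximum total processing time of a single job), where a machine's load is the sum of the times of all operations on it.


Machine loads:
  Machine 1: 4 + 2 = 6
  Machine 2: 8 + 6 = 14
Max machine load = 14
Job totals:
  Job 1: 12
  Job 2: 8
Max job total = 12
Lower bound = max(14, 12) = 14

14


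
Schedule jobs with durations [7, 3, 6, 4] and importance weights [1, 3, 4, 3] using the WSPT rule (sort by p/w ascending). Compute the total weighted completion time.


Compute p/w ratios and sort ascending (WSPT): [(3, 3), (4, 3), (6, 4), (7, 1)]
Compute weighted completion times:
  Job (p=3,w=3): C=3, w*C=3*3=9
  Job (p=4,w=3): C=7, w*C=3*7=21
  Job (p=6,w=4): C=13, w*C=4*13=52
  Job (p=7,w=1): C=20, w*C=1*20=20
Total weighted completion time = 102

102


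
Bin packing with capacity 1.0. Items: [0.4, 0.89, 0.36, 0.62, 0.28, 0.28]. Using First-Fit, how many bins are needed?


Place items sequentially using First-Fit:
  Item 0.4 -> new Bin 1
  Item 0.89 -> new Bin 2
  Item 0.36 -> Bin 1 (now 0.76)
  Item 0.62 -> new Bin 3
  Item 0.28 -> Bin 3 (now 0.9)
  Item 0.28 -> new Bin 4
Total bins used = 4

4


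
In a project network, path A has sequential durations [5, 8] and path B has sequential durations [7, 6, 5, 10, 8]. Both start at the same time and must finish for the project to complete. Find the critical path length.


Path A total = 5 + 8 = 13
Path B total = 7 + 6 + 5 + 10 + 8 = 36
Critical path = longest path = max(13, 36) = 36

36


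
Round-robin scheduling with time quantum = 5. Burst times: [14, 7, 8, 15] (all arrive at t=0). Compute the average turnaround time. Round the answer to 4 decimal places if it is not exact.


Time quantum = 5
Execution trace:
  J1 runs 5 units, time = 5
  J2 runs 5 units, time = 10
  J3 runs 5 units, time = 15
  J4 runs 5 units, time = 20
  J1 runs 5 units, time = 25
  J2 runs 2 units, time = 27
  J3 runs 3 units, time = 30
  J4 runs 5 units, time = 35
  J1 runs 4 units, time = 39
  J4 runs 5 units, time = 44
Finish times: [39, 27, 30, 44]
Average turnaround = 140/4 = 35.0

35.0


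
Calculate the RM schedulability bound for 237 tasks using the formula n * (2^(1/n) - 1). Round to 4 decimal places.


Compute 2^(1/237) = 1.0029289527
Subtract 1: 1.0029289527 - 1 = 0.0029289527
Multiply by n: 237 * 0.0029289527 = 0.6941617899
Round to 4 dp: 0.6942

0.6942


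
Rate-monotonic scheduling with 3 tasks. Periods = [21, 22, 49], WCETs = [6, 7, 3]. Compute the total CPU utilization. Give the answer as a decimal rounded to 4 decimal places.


Compute individual utilizations (exact fractions):
  Task 1: C/T = 6/21 = 2/7 (approx. 0.2857)
  Task 2: C/T = 7/22 (approx. 0.3182)
  Task 3: C/T = 3/49 (approx. 0.0612)
Total utilization U = 2/7 + 7/22 + 3/49 = 717/1078
Rounded to 4 decimal places: U = 0.6651
RM (Liu & Layland) bound for 3 tasks = 0.779763; compare with U = 717/1078 (approx. 0.665121)
U <= bound, so schedulable by RM sufficient condition.

0.6651


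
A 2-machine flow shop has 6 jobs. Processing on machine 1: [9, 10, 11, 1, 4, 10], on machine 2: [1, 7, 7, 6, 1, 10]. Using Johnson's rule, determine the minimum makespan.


Apply Johnson's rule:
  Group 1 (a <= b): [(4, 1, 6), (6, 10, 10)]
  Group 2 (a > b): [(2, 10, 7), (3, 11, 7), (1, 9, 1), (5, 4, 1)]
Optimal job order: [4, 6, 2, 3, 1, 5]
Schedule:
  Job 4: M1 done at 1, M2 done at 7
  Job 6: M1 done at 11, M2 done at 21
  Job 2: M1 done at 21, M2 done at 28
  Job 3: M1 done at 32, M2 done at 39
  Job 1: M1 done at 41, M2 done at 42
  Job 5: M1 done at 45, M2 done at 46
Makespan = 46

46


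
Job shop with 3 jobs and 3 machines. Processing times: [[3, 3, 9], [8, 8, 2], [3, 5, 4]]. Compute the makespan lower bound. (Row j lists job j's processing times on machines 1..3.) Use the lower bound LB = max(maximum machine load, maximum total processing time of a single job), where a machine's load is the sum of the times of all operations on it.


Machine loads:
  Machine 1: 3 + 8 + 3 = 14
  Machine 2: 3 + 8 + 5 = 16
  Machine 3: 9 + 2 + 4 = 15
Max machine load = 16
Job totals:
  Job 1: 15
  Job 2: 18
  Job 3: 12
Max job total = 18
Lower bound = max(16, 18) = 18

18


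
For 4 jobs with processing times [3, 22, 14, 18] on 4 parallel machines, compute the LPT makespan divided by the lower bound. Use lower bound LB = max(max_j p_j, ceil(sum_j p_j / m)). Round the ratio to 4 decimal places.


LPT order: [22, 18, 14, 3]
Machine loads after assignment: [22, 18, 14, 3]
LPT makespan = 22
Lower bound = max(max_job, ceil(total/4)) = max(22, 15) = 22
Ratio = 22 / 22 = 1.0

1.0


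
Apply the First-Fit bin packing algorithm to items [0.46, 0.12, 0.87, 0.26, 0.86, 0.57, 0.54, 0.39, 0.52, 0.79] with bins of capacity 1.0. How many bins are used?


Place items sequentially using First-Fit:
  Item 0.46 -> new Bin 1
  Item 0.12 -> Bin 1 (now 0.58)
  Item 0.87 -> new Bin 2
  Item 0.26 -> Bin 1 (now 0.84)
  Item 0.86 -> new Bin 3
  Item 0.57 -> new Bin 4
  Item 0.54 -> new Bin 5
  Item 0.39 -> Bin 4 (now 0.96)
  Item 0.52 -> new Bin 6
  Item 0.79 -> new Bin 7
Total bins used = 7

7


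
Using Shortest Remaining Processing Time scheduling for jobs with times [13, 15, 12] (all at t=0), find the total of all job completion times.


Since all jobs arrive at t=0, SRPT equals SPT ordering.
SPT order: [12, 13, 15]
Completion times:
  Job 1: p=12, C=12
  Job 2: p=13, C=25
  Job 3: p=15, C=40
Total completion time = 12 + 25 + 40 = 77

77


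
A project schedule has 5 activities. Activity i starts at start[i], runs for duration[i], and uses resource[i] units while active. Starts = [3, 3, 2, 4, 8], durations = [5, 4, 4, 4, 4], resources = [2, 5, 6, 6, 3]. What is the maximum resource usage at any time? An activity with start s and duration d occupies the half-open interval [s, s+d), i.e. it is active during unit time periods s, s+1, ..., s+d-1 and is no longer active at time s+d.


Each activity i is active on [start_i, start_i + duration_i).
Compute total resource usage per time slot:
  t=0: active resources = [], total = 0
  t=1: active resources = [], total = 0
  t=2: active resources = [6], total = 6
  t=3: active resources = [2, 5, 6], total = 13
  t=4: active resources = [2, 5, 6, 6], total = 19
  t=5: active resources = [2, 5, 6, 6], total = 19
  t=6: active resources = [2, 5, 6], total = 13
  t=7: active resources = [2, 6], total = 8
  t=8: active resources = [3], total = 3
  t=9: active resources = [3], total = 3
  t=10: active resources = [3], total = 3
  t=11: active resources = [3], total = 3
Peak resource demand = 19

19


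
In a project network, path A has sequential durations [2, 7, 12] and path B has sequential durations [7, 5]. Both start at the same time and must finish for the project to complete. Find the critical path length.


Path A total = 2 + 7 + 12 = 21
Path B total = 7 + 5 = 12
Critical path = longest path = max(21, 12) = 21

21


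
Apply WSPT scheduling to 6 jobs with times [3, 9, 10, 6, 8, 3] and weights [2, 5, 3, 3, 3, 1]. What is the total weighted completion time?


Compute p/w ratios and sort ascending (WSPT): [(3, 2), (9, 5), (6, 3), (8, 3), (3, 1), (10, 3)]
Compute weighted completion times:
  Job (p=3,w=2): C=3, w*C=2*3=6
  Job (p=9,w=5): C=12, w*C=5*12=60
  Job (p=6,w=3): C=18, w*C=3*18=54
  Job (p=8,w=3): C=26, w*C=3*26=78
  Job (p=3,w=1): C=29, w*C=1*29=29
  Job (p=10,w=3): C=39, w*C=3*39=117
Total weighted completion time = 344

344


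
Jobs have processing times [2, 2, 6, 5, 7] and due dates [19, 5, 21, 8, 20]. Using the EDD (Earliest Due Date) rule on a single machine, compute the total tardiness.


Sort by due date (EDD order): [(2, 5), (5, 8), (2, 19), (7, 20), (6, 21)]
Compute completion times and tardiness:
  Job 1: p=2, d=5, C=2, tardiness=max(0,2-5)=0
  Job 2: p=5, d=8, C=7, tardiness=max(0,7-8)=0
  Job 3: p=2, d=19, C=9, tardiness=max(0,9-19)=0
  Job 4: p=7, d=20, C=16, tardiness=max(0,16-20)=0
  Job 5: p=6, d=21, C=22, tardiness=max(0,22-21)=1
Total tardiness = 1

1


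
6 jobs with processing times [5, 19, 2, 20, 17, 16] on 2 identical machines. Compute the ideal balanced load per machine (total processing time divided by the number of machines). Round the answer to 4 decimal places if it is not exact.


Total processing time = 5 + 19 + 2 + 20 + 17 + 16 = 79
Number of machines = 2
Ideal balanced load = 79 / 2 = 39.5

39.5


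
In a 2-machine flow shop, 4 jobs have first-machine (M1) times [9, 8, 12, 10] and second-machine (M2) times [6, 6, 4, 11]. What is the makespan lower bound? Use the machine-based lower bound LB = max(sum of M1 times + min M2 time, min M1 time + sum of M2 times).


LB1 = sum(M1 times) + min(M2 times) = 39 + 4 = 43
LB2 = min(M1 times) + sum(M2 times) = 8 + 27 = 35
Lower bound = max(LB1, LB2) = max(43, 35) = 43

43


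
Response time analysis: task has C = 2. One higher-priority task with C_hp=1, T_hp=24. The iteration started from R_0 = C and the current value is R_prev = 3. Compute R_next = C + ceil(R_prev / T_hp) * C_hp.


R_next = C + ceil(R_prev / T_hp) * C_hp
ceil(3 / 24) = ceil(0.125) = 1
Interference = 1 * 1 = 1
R_next = 2 + 1 = 3
R_next = R_prev, so the iteration has converged (response time = 3).

3


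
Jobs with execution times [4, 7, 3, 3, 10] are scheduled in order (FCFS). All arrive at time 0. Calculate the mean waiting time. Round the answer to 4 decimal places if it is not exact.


FCFS order (as given): [4, 7, 3, 3, 10]
Waiting times:
  Job 1: wait = 0
  Job 2: wait = 4
  Job 3: wait = 11
  Job 4: wait = 14
  Job 5: wait = 17
Sum of waiting times = 46
Average waiting time = 46/5 = 9.2

9.2


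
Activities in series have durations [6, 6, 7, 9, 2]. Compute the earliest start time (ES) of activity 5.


Activity 5 starts after activities 1 through 4 complete.
Predecessor durations: [6, 6, 7, 9]
ES = 6 + 6 + 7 + 9 = 28

28


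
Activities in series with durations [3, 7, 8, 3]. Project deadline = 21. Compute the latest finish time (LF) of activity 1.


LF(activity 1) = deadline - sum of successor durations
Successors: activities 2 through 4 with durations [7, 8, 3]
Sum of successor durations = 18
LF = 21 - 18 = 3

3


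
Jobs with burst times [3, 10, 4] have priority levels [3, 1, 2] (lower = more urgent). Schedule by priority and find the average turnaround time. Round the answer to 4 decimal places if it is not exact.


Sort by priority (ascending = highest first):
Order: [(1, 10), (2, 4), (3, 3)]
Completion times:
  Priority 1, burst=10, C=10
  Priority 2, burst=4, C=14
  Priority 3, burst=3, C=17
Average turnaround = 41/3 = 13.6667

13.6667


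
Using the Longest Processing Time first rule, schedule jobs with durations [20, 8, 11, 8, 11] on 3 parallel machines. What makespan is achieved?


Sort jobs in decreasing order (LPT): [20, 11, 11, 8, 8]
Assign each job to the least loaded machine:
  Machine 1: jobs [20], load = 20
  Machine 2: jobs [11, 8], load = 19
  Machine 3: jobs [11, 8], load = 19
Makespan = max load = 20

20


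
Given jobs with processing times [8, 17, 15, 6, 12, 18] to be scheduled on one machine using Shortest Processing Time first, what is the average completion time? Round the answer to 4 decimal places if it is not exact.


Sort jobs by processing time (SPT order): [6, 8, 12, 15, 17, 18]
Compute completion times sequentially:
  Job 1: processing = 6, completes at 6
  Job 2: processing = 8, completes at 14
  Job 3: processing = 12, completes at 26
  Job 4: processing = 15, completes at 41
  Job 5: processing = 17, completes at 58
  Job 6: processing = 18, completes at 76
Sum of completion times = 221
Average completion time = 221/6 = 36.8333

36.8333


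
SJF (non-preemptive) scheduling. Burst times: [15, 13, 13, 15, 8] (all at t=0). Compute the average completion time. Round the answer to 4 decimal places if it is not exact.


SJF order (ascending): [8, 13, 13, 15, 15]
Completion times:
  Job 1: burst=8, C=8
  Job 2: burst=13, C=21
  Job 3: burst=13, C=34
  Job 4: burst=15, C=49
  Job 5: burst=15, C=64
Average completion = 176/5 = 35.2

35.2


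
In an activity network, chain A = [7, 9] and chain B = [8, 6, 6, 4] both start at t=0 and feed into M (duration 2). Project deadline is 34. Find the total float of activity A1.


Forward pass: ES(A1) = sum of predecessors on chain A = 0
EF = ES + duration = 0 + 7 = 7
Backward pass: LF(M) = deadline = 34; LS(M) = 34 - 2 = 32
LF(A1) = LS(M) - sum(successors on chain A) = 32 - 9 = 23
LS = LF - duration = 23 - 7 = 16
Total float = LS - ES = 16 - 0 = 16

16


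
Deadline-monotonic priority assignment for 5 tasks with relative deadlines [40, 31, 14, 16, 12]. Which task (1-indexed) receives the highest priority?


Sort tasks by relative deadline (ascending):
  Task 5: deadline = 12
  Task 3: deadline = 14
  Task 4: deadline = 16
  Task 2: deadline = 31
  Task 1: deadline = 40
Priority order (highest first): [5, 3, 4, 2, 1]
Highest priority task = 5

5


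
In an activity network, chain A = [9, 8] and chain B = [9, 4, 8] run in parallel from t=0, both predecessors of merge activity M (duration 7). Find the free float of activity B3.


ES(B3) = sum of predecessors on chain B = 13
EF(B3) = ES + duration = 13 + 8 = 21
Successor of B3 is M. ES(M) = max(sum(A), sum(B)) = max(17, 21) = 21
Free float = ES(successor) - EF(current) = 21 - 21 = 0

0


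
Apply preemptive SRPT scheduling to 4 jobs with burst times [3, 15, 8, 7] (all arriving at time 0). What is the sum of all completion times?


Since all jobs arrive at t=0, SRPT equals SPT ordering.
SPT order: [3, 7, 8, 15]
Completion times:
  Job 1: p=3, C=3
  Job 2: p=7, C=10
  Job 3: p=8, C=18
  Job 4: p=15, C=33
Total completion time = 3 + 10 + 18 + 33 = 64

64


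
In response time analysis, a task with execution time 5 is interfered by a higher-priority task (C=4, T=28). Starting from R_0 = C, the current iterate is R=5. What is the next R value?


R_next = C + ceil(R_prev / T_hp) * C_hp
ceil(5 / 28) = ceil(0.1786) = 1
Interference = 1 * 4 = 4
R_next = 5 + 4 = 9

9


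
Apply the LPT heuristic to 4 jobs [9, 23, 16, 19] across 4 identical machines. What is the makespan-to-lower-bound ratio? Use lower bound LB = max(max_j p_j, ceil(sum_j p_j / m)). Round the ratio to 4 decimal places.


LPT order: [23, 19, 16, 9]
Machine loads after assignment: [23, 19, 16, 9]
LPT makespan = 23
Lower bound = max(max_job, ceil(total/4)) = max(23, 17) = 23
Ratio = 23 / 23 = 1.0

1.0


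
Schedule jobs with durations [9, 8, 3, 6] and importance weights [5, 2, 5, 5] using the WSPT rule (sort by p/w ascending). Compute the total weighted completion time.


Compute p/w ratios and sort ascending (WSPT): [(3, 5), (6, 5), (9, 5), (8, 2)]
Compute weighted completion times:
  Job (p=3,w=5): C=3, w*C=5*3=15
  Job (p=6,w=5): C=9, w*C=5*9=45
  Job (p=9,w=5): C=18, w*C=5*18=90
  Job (p=8,w=2): C=26, w*C=2*26=52
Total weighted completion time = 202

202


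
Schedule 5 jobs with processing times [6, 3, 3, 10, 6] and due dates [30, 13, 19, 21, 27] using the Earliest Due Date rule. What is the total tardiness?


Sort by due date (EDD order): [(3, 13), (3, 19), (10, 21), (6, 27), (6, 30)]
Compute completion times and tardiness:
  Job 1: p=3, d=13, C=3, tardiness=max(0,3-13)=0
  Job 2: p=3, d=19, C=6, tardiness=max(0,6-19)=0
  Job 3: p=10, d=21, C=16, tardiness=max(0,16-21)=0
  Job 4: p=6, d=27, C=22, tardiness=max(0,22-27)=0
  Job 5: p=6, d=30, C=28, tardiness=max(0,28-30)=0
Total tardiness = 0

0


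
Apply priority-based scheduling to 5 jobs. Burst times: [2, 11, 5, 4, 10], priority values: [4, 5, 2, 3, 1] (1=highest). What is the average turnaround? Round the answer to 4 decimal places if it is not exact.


Sort by priority (ascending = highest first):
Order: [(1, 10), (2, 5), (3, 4), (4, 2), (5, 11)]
Completion times:
  Priority 1, burst=10, C=10
  Priority 2, burst=5, C=15
  Priority 3, burst=4, C=19
  Priority 4, burst=2, C=21
  Priority 5, burst=11, C=32
Average turnaround = 97/5 = 19.4

19.4
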